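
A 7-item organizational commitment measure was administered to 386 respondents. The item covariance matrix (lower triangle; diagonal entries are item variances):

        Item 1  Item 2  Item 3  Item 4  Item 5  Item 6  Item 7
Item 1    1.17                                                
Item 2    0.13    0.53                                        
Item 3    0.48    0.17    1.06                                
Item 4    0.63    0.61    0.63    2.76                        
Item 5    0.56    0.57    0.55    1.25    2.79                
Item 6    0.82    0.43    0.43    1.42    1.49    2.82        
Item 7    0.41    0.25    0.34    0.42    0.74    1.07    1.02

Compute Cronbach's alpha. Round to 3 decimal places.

Σσᵢ² = 1.17 + 0.53 + 1.06 + 2.76 + 2.79 + 2.82 + 1.02 = 12.15
Sum of off-diagonal covariances = 13.40
σ²_T = 12.15 + 2 × 13.40 = 38.95
α = (k/(k−1))·(1 − Σσᵢ²/σ²_T) = (7/6)·(1 − 12.15/38.95) = 0.803

Cronbach's alpha = 0.803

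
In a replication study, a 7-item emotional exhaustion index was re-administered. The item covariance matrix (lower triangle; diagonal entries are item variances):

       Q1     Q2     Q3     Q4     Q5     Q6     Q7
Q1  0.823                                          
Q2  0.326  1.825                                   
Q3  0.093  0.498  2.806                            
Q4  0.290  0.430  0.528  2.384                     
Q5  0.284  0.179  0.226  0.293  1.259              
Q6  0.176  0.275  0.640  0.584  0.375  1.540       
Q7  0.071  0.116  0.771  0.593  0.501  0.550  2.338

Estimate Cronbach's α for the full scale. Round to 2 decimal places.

Σσᵢ² = 0.823 + 1.825 + 2.806 + 2.384 + 1.259 + 1.540 + 2.338 = 12.975
Sum of off-diagonal covariances = 7.799
total variance = 12.975 + 2 × 7.799 = 28.573
α = (k/(k−1))·(1 − Σσᵢ²/total variance) = (7/6)·(1 − 12.975/28.573) = 0.64

α = 0.64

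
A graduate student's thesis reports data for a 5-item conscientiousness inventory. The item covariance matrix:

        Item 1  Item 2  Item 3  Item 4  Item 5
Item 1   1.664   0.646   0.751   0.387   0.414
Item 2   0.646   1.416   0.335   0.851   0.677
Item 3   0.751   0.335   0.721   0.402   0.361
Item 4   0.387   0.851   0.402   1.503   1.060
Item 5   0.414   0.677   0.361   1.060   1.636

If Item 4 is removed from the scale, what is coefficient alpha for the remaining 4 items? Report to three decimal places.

coefficient alpha = 0.719

Remaining items: Item 1, Item 2, Item 3, Item 5 (k = 4).
ΣVar(i) = 1.664 + 1.416 + 0.721 + 1.636 = 5.437
σ²_total = 5.437 + 2 × 3.184 = 11.805
α (item deleted) = (4/3)·(1 − 5.437/11.805) = 0.719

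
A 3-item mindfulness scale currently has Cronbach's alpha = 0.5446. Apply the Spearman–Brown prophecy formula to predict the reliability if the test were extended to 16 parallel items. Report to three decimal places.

predicted reliability = 0.864

Length factor m = 16/3 = 5.3333
α' = m·α / (1 + (m−1)·α)
   = 16/3 × 0.5446 / (1 + (16/3 − 1) × 0.5446)
   = 2.9045 / 3.3599 = 0.864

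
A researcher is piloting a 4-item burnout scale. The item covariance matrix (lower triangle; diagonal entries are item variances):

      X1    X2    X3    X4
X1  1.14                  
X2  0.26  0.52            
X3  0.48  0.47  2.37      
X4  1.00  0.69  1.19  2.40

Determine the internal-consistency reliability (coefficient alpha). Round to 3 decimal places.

ΣVar(i) = 1.14 + 0.52 + 2.37 + 2.40 = 6.43
Σ_{i<j} σ_ij = 4.09
σ²_total = 6.43 + 2 × 4.09 = 14.61
α = (k/(k−1))·(1 − ΣVar(i)/σ²_total) = (4/3)·(1 − 6.43/14.61) = 0.747

coefficient alpha = 0.747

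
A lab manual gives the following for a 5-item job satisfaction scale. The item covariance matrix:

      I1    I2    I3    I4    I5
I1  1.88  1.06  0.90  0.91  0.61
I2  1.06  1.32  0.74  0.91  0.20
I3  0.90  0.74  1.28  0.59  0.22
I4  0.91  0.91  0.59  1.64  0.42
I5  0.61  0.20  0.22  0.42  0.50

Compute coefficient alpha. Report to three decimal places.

α = 0.831

Σσᵢ² = 1.88 + 1.32 + 1.28 + 1.64 + 0.50 = 6.62
Sum of off-diagonal covariances = 6.56
total variance = 6.62 + 2 × 6.56 = 19.74
α = (k/(k−1))·(1 − Σσᵢ²/total variance) = (5/4)·(1 − 6.62/19.74) = 0.831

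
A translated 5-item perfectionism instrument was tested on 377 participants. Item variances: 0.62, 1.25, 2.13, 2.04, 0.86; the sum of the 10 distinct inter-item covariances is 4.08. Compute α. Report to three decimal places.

Σσ²ᵢ = 0.62 + 1.25 + 2.13 + 2.04 + 0.86 = 6.90
Sum of distinct covariances = 4.08
σ²_total = Σσ²ᵢ + 2·Σcov = 6.90 + 2 × 4.08 = 15.06
α = (5/4)·(1 − 6.90/15.06) = 0.677

α = 0.677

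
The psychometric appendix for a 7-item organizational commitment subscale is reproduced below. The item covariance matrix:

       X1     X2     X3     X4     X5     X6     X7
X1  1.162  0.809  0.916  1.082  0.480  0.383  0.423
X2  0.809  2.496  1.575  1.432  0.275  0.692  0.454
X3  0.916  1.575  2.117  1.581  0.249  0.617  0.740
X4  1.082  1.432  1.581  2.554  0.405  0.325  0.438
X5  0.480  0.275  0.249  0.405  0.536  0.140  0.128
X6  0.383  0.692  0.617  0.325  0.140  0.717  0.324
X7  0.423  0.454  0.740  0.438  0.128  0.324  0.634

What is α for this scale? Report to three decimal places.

α = 0.846

Σσ²ᵢ = 1.162 + 2.496 + 2.117 + 2.554 + 0.536 + 0.717 + 0.634 = 10.216
Σ_{i<j} σ_ij = 13.468
σ²_T = 10.216 + 2 × 13.468 = 37.152
α = (k/(k−1))·(1 − Σσ²ᵢ/σ²_T) = (7/6)·(1 − 10.216/37.152) = 0.846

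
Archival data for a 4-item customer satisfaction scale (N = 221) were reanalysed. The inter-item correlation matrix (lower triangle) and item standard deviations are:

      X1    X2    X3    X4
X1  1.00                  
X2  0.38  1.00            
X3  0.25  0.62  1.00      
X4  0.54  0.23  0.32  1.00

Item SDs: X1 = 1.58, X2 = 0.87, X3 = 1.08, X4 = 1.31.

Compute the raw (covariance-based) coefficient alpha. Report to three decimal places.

Σσ²ᵢ = 1.58² + 0.87² + 1.08² + 1.31² = 6.1358
Covariances σ_ij = r_ij · s_i · s_j:
  σ(X1,X2) = 0.38 × 1.58 × 0.87 = 0.5223
  σ(X1,X3) = 0.25 × 1.58 × 1.08 = 0.4266
  σ(X1,X4) = 0.54 × 1.58 × 1.31 = 1.1177
  σ(X2,X3) = 0.62 × 0.87 × 1.08 = 0.5826
  σ(X2,X4) = 0.23 × 0.87 × 1.31 = 0.2621
  σ(X3,X4) = 0.32 × 1.08 × 1.31 = 0.4527
σ²_T = Σσ²ᵢ + 2·Σσ_ij = 6.1358 + 2 × 3.3640 = 12.8638
α = (4/3)·(1 − 6.1358/12.8638) = 0.697

coefficient alpha = 0.697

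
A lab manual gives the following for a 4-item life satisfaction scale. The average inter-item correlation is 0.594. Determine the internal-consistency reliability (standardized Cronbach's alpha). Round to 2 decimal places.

α = 0.85

Standardized α = k·r̄ / (1 + (k−1)·r̄) = 4 × 0.594 / (1 + 3 × 0.594)
  = 2.3760 / 2.7820 = 0.85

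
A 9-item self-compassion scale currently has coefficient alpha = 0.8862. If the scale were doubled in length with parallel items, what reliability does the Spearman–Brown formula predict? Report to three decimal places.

Length factor m = 2
α' = m·α / (1 + (m−1)·α)
   = 2 × 0.8862 / (1 + (2 − 1) × 0.8862)
   = 1.7724 / 1.8862 = 0.940

predicted reliability = 0.940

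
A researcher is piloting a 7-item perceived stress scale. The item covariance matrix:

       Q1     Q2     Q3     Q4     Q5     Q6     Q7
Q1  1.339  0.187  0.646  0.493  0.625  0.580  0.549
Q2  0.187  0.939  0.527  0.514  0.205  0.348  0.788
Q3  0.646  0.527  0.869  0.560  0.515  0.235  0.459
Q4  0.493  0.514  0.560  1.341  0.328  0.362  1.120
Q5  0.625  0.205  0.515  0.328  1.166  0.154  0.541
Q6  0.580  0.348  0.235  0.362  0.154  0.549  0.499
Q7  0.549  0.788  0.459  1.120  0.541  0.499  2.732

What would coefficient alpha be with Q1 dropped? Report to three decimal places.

Remaining items: Q2, Q3, Q4, Q5, Q6, Q7 (k = 6).
sum of item variances = 0.939 + 0.869 + 1.341 + 1.166 + 0.549 + 2.732 = 7.596
total variance = 7.596 + 2 × 7.155 = 21.906
α (item deleted) = (6/5)·(1 − 7.596/21.906) = 0.784

coefficient alpha = 0.784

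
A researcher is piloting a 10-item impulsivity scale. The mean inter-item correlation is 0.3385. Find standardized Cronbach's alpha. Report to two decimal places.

Standardized α = k·r̄ / (1 + (k−1)·r̄) = 10 × 0.3385 / (1 + 9 × 0.3385)
  = 3.3850 / 4.0465 = 0.84

α = 0.84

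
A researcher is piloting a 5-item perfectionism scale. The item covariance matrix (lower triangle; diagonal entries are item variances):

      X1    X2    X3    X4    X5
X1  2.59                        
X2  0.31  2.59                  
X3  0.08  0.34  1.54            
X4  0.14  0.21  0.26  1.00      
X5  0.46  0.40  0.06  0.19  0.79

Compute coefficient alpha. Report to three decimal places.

Σσᵢ² = 2.59 + 2.59 + 1.54 + 1.00 + 0.79 = 8.51
Sum of off-diagonal covariances = 2.45
Var(T) = 8.51 + 2 × 2.45 = 13.41
α = (k/(k−1))·(1 − Σσᵢ²/Var(T)) = (5/4)·(1 − 8.51/13.41) = 0.457

α = 0.457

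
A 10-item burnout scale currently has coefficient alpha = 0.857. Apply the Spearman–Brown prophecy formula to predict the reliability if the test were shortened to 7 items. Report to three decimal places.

predicted reliability = 0.808

Length factor m = 7/10 = 0.7000
α' = m·α / (1 − (1−m)·α)
   = 7/10 × 0.857 / (1 − (1 − 7/10) × 0.857)
   = 0.5999 / 0.7429 = 0.808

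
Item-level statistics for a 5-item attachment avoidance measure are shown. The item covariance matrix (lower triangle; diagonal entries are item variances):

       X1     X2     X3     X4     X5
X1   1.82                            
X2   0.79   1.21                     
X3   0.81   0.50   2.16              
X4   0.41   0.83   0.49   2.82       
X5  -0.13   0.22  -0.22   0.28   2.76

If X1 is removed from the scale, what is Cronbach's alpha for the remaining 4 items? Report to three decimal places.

Remaining items: X2, X3, X4, X5 (k = 4).
sum of item variances = 1.21 + 2.16 + 2.82 + 2.76 = 8.95
total variance = 8.95 + 2 × 2.10 = 13.15
α (item deleted) = (4/3)·(1 − 8.95/13.15) = 0.426

α = 0.426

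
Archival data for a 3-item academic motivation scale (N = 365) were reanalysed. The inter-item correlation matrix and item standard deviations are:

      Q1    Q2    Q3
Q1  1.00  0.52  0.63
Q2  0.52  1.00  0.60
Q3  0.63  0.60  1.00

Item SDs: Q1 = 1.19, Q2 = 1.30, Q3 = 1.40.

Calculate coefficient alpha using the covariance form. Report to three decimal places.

Σσ²ᵢ = 1.19² + 1.30² + 1.40² = 5.0661
Covariances σ_ij = r_ij · s_i · s_j:
  σ(Q1,Q2) = 0.52 × 1.19 × 1.30 = 0.8044
  σ(Q1,Q3) = 0.63 × 1.19 × 1.40 = 1.0496
  σ(Q2,Q3) = 0.60 × 1.30 × 1.40 = 1.0920
σ²_T = Σσ²ᵢ + 2·Σσ_ij = 5.0661 + 2 × 2.9460 = 10.9581
α = (3/2)·(1 − 5.0661/10.9581) = 0.807

coefficient alpha = 0.807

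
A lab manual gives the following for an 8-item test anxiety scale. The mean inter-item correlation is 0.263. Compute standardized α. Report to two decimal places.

Standardized α = k·r̄ / (1 + (k−1)·r̄) = 8 × 0.263 / (1 + 7 × 0.263)
  = 2.1040 / 2.8410 = 0.74

standardized α = 0.74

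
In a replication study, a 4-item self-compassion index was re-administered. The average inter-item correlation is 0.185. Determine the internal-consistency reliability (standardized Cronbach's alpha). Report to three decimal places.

Standardized α = k·r̄ / (1 + (k−1)·r̄) = 4 × 0.185 / (1 + 3 × 0.185)
  = 0.7400 / 1.5550 = 0.476

standardized Cronbach's alpha = 0.476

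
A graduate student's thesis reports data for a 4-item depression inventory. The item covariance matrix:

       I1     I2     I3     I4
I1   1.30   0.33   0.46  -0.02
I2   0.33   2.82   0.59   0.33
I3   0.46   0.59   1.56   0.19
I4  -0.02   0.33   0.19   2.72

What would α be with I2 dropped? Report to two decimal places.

Remaining items: I1, I3, I4 (k = 3).
sum of item variances = 1.30 + 1.56 + 2.72 = 5.58
Var(T) = 5.58 + 2 × 0.63 = 6.84
α (item deleted) = (3/2)·(1 − 5.58/6.84) = 0.28

α = 0.28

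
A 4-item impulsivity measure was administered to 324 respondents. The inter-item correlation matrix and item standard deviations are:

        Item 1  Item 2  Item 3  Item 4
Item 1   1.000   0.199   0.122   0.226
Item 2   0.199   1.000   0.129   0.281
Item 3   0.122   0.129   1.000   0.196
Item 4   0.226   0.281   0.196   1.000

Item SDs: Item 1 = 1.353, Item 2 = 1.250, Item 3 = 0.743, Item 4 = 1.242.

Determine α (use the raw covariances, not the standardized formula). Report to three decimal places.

Σσ²ᵢ = 1.353² + 1.250² + 0.743² + 1.242² = 5.4877
Covariances σ_ij = r_ij · s_i · s_j:
  σ(Item 1,Item 2) = 0.199 × 1.353 × 1.250 = 0.3366
  σ(Item 1,Item 3) = 0.122 × 1.353 × 0.743 = 0.1226
  σ(Item 1,Item 4) = 0.226 × 1.353 × 1.242 = 0.3798
  σ(Item 2,Item 3) = 0.129 × 1.250 × 0.743 = 0.1198
  σ(Item 2,Item 4) = 0.281 × 1.250 × 1.242 = 0.4363
  σ(Item 3,Item 4) = 0.196 × 0.743 × 1.242 = 0.1809
σ²_T = Σσ²ᵢ + 2·Σσ_ij = 5.4877 + 2 × 1.5760 = 8.6397
α = (4/3)·(1 − 5.4877/8.6397) = 0.486

α = 0.486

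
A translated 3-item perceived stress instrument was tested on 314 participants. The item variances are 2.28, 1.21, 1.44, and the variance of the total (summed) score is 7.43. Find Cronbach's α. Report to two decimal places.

Σσ²ᵢ = 2.28 + 1.21 + 1.44 = 4.93
α = (k/(k−1))·(1 − Σσ²ᵢ/σ²_T) = (3/2)·(1 − 4.93/7.43) = 0.50

Cronbach's α = 0.50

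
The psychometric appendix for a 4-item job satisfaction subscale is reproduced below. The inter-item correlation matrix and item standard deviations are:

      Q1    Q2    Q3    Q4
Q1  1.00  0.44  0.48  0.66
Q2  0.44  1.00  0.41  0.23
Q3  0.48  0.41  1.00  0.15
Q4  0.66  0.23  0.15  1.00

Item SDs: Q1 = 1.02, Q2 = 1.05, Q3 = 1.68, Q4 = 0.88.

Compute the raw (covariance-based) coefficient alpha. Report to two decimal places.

coefficient alpha = 0.69

Σσ²ᵢ = 1.02² + 1.05² + 1.68² + 0.88² = 5.7397
Covariances σ_ij = r_ij · s_i · s_j:
  σ(Q1,Q2) = 0.44 × 1.02 × 1.05 = 0.4712
  σ(Q1,Q3) = 0.48 × 1.02 × 1.68 = 0.8225
  σ(Q1,Q4) = 0.66 × 1.02 × 0.88 = 0.5924
  σ(Q2,Q3) = 0.41 × 1.05 × 1.68 = 0.7232
  σ(Q2,Q4) = 0.23 × 1.05 × 0.88 = 0.2125
  σ(Q3,Q4) = 0.15 × 1.68 × 0.88 = 0.2218
σ²_T = Σσ²ᵢ + 2·Σσ_ij = 5.7397 + 2 × 3.0436 = 11.8269
α = (4/3)·(1 − 5.7397/11.8269) = 0.69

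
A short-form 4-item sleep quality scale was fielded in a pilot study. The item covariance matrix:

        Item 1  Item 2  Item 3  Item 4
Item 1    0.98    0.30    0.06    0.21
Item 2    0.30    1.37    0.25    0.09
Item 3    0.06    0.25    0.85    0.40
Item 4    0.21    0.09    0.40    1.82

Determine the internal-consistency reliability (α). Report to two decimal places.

α = 0.46

Σσ²ᵢ = 0.98 + 1.37 + 0.85 + 1.82 = 5.02
Sum of off-diagonal covariances = 1.31
σ²_total = 5.02 + 2 × 1.31 = 7.64
α = (k/(k−1))·(1 − Σσ²ᵢ/σ²_total) = (4/3)·(1 − 5.02/7.64) = 0.46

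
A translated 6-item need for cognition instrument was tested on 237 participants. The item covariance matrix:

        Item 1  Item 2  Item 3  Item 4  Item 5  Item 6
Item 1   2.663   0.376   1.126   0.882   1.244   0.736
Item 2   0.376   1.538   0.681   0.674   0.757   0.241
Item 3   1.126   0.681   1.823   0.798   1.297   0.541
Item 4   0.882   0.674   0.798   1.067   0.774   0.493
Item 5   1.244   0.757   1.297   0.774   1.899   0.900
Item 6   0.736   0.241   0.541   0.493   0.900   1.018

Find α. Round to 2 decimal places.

α = 0.84

ΣVar(i) = 2.663 + 1.538 + 1.823 + 1.067 + 1.899 + 1.018 = 10.008
Sum of the distinct covariances = 11.520
Var(T) = 10.008 + 2 × 11.520 = 33.048
α = (k/(k−1))·(1 − ΣVar(i)/Var(T)) = (6/5)·(1 − 10.008/33.048) = 0.84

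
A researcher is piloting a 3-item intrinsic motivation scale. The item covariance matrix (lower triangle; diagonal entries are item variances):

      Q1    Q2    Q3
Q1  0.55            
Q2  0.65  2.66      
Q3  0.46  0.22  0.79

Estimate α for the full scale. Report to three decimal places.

α = 0.599

Σσ²ᵢ = 0.55 + 2.66 + 0.79 = 4.00
Sum of off-diagonal covariances = 1.33
σ²_total = 4.00 + 2 × 1.33 = 6.66
α = (k/(k−1))·(1 − Σσ²ᵢ/σ²_total) = (3/2)·(1 − 4.00/6.66) = 0.599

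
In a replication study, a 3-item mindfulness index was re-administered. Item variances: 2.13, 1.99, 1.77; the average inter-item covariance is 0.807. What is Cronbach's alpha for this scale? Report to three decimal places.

Σσ²ᵢ = 2.13 + 1.99 + 1.77 = 5.89
Sum of the 3 distinct covariances = 3 × 0.807 = 2.421
Var(T) = Σσ²ᵢ + 2·Σcov = 5.89 + 2 × 2.421 = 10.732
α = (3/2)·(1 − 5.89/10.732) = 0.677

Cronbach's alpha = 0.677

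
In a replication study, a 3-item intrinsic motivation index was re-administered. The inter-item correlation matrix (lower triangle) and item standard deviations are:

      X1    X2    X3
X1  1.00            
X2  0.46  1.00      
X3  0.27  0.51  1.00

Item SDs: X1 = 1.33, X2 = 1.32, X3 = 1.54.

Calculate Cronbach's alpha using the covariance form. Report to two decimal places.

Cronbach's alpha = 0.67

Σσ²ᵢ = 1.33² + 1.32² + 1.54² = 5.8829
Covariances σ_ij = r_ij · s_i · s_j:
  σ(X1,X2) = 0.46 × 1.33 × 1.32 = 0.8076
  σ(X1,X3) = 0.27 × 1.33 × 1.54 = 0.5530
  σ(X2,X3) = 0.51 × 1.32 × 1.54 = 1.0367
σ²_T = Σσ²ᵢ + 2·Σσ_ij = 5.8829 + 2 × 2.3973 = 10.6775
α = (3/2)·(1 − 5.8829/10.6775) = 0.67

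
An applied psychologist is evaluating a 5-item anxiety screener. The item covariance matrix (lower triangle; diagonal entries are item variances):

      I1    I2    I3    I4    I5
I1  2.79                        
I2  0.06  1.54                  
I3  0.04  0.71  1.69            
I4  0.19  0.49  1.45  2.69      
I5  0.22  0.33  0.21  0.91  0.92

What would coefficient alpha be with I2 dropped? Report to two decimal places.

α = 0.57

Remaining items: I1, I3, I4, I5 (k = 4).
sum of item variances = 2.79 + 1.69 + 2.69 + 0.92 = 8.09
Var(T) = 8.09 + 2 × 3.02 = 14.13
α (item deleted) = (4/3)·(1 − 8.09/14.13) = 0.57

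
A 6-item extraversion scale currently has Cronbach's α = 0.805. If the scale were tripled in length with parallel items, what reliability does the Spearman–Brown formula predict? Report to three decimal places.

predicted reliability = 0.925

Length factor m = 3
α' = m·α / (1 + (m−1)·α)
   = 3 × 0.805 / (1 + (3 − 1) × 0.805)
   = 2.4150 / 2.6100 = 0.925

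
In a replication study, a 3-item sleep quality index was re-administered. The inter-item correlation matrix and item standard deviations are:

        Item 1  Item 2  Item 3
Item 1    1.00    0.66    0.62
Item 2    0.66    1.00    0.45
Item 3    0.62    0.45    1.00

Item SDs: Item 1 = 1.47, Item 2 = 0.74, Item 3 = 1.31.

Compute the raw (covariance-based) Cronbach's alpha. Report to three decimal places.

α = 0.772

Σσ²ᵢ = 1.47² + 0.74² + 1.31² = 4.4246
Covariances σ_ij = r_ij · s_i · s_j:
  σ(Item 1,Item 2) = 0.66 × 1.47 × 0.74 = 0.7179
  σ(Item 1,Item 3) = 0.62 × 1.47 × 1.31 = 1.1939
  σ(Item 2,Item 3) = 0.45 × 0.74 × 1.31 = 0.4362
σ²_T = Σσ²ᵢ + 2·Σσ_ij = 4.4246 + 2 × 2.3480 = 9.1206
α = (3/2)·(1 − 4.4246/9.1206) = 0.772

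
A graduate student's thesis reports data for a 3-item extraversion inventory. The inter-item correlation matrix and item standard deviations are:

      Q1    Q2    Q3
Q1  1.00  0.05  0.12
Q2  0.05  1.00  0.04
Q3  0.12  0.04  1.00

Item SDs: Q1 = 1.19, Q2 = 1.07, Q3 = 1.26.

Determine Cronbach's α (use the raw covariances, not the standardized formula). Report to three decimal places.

Σσ²ᵢ = 1.19² + 1.07² + 1.26² = 4.1486
Covariances σ_ij = r_ij · s_i · s_j:
  σ(Q1,Q2) = 0.05 × 1.19 × 1.07 = 0.0637
  σ(Q1,Q3) = 0.12 × 1.19 × 1.26 = 0.1799
  σ(Q2,Q3) = 0.04 × 1.07 × 1.26 = 0.0539
σ²_T = Σσ²ᵢ + 2·Σσ_ij = 4.1486 + 2 × 0.2975 = 4.7436
α = (3/2)·(1 − 4.1486/4.7436) = 0.188

α = 0.188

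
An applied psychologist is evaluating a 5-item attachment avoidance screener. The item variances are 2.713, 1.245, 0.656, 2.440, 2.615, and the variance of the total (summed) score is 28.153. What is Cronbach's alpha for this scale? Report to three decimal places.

α = 0.821

Σσ²ᵢ = 2.713 + 1.245 + 0.656 + 2.440 + 2.615 = 9.669
α = (k/(k−1))·(1 − Σσ²ᵢ/σ²_T) = (5/4)·(1 − 9.669/28.153) = 0.821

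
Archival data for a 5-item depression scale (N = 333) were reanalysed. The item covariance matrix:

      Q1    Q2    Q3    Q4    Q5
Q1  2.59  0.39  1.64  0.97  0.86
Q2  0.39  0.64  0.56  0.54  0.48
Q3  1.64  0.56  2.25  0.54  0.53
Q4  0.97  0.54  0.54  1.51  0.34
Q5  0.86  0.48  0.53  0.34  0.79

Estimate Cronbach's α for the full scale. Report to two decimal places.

α = 0.80

Σσ²ᵢ = 2.59 + 0.64 + 2.25 + 1.51 + 0.79 = 7.78
Sum of off-diagonal covariances = 6.85
σ²_T = 7.78 + 2 × 6.85 = 21.48
α = (k/(k−1))·(1 − Σσ²ᵢ/σ²_T) = (5/4)·(1 − 7.78/21.48) = 0.80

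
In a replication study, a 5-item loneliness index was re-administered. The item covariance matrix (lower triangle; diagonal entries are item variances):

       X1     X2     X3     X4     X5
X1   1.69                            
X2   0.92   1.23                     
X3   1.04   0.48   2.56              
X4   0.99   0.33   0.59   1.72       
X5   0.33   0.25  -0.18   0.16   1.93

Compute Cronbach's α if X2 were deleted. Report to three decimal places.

α = 0.568

Remaining items: X1, X3, X4, X5 (k = 4).
Σσᵢ² = 1.69 + 2.56 + 1.72 + 1.93 = 7.90
total variance = 7.90 + 2 × 2.93 = 13.76
α (item deleted) = (4/3)·(1 − 7.90/13.76) = 0.568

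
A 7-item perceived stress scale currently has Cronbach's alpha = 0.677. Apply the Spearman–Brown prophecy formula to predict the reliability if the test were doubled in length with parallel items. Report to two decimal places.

predicted reliability = 0.81

Length factor m = 2
α' = m·α / (1 + (m−1)·α)
   = 2 × 0.677 / (1 + (2 − 1) × 0.677)
   = 1.3540 / 1.6770 = 0.81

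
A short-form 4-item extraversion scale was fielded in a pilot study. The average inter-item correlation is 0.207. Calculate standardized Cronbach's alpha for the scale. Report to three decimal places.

standardized Cronbach's alpha = 0.511

Standardized α = k·r̄ / (1 + (k−1)·r̄) = 4 × 0.207 / (1 + 3 × 0.207)
  = 0.8280 / 1.6210 = 0.511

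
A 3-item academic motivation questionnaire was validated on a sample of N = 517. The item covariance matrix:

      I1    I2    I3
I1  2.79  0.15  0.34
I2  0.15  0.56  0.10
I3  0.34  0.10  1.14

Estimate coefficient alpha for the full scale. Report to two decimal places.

Σσ²ᵢ = 2.79 + 0.56 + 1.14 = 4.49
Sum of the distinct covariances = 0.59
total variance = 4.49 + 2 × 0.59 = 5.67
α = (k/(k−1))·(1 − Σσ²ᵢ/total variance) = (3/2)·(1 − 4.49/5.67) = 0.31

coefficient alpha = 0.31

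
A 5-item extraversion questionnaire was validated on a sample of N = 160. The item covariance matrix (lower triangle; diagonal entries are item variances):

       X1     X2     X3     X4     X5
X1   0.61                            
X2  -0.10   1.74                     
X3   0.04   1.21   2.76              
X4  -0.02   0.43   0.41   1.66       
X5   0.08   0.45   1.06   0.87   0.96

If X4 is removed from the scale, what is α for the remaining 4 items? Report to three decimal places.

Remaining items: X1, X2, X3, X5 (k = 4).
sum of item variances = 0.61 + 1.74 + 2.76 + 0.96 = 6.07
Var(T) = 6.07 + 2 × 2.74 = 11.55
α (item deleted) = (4/3)·(1 − 6.07/11.55) = 0.633

α = 0.633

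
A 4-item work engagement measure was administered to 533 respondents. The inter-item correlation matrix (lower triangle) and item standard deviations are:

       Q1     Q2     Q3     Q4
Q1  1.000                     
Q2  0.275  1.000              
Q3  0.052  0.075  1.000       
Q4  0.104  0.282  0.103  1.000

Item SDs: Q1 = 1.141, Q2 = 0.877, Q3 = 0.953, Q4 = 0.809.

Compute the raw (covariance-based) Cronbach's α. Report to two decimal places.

Σσ²ᵢ = 1.141² + 0.877² + 0.953² + 0.809² = 3.6337
Covariances σ_ij = r_ij · s_i · s_j:
  σ(Q1,Q2) = 0.275 × 1.141 × 0.877 = 0.2752
  σ(Q1,Q3) = 0.052 × 1.141 × 0.953 = 0.0565
  σ(Q1,Q4) = 0.104 × 1.141 × 0.809 = 0.0960
  σ(Q2,Q3) = 0.075 × 0.877 × 0.953 = 0.0627
  σ(Q2,Q4) = 0.282 × 0.877 × 0.809 = 0.2001
  σ(Q3,Q4) = 0.103 × 0.953 × 0.809 = 0.0794
σ²_T = Σσ²ᵢ + 2·Σσ_ij = 3.6337 + 2 × 0.7699 = 5.1735
α = (4/3)·(1 − 3.6337/5.1735) = 0.40

α = 0.40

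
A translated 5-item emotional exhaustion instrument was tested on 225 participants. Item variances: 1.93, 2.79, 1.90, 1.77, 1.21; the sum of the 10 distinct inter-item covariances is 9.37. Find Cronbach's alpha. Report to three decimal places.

α = 0.827

Σσ²ᵢ = 1.93 + 2.79 + 1.90 + 1.77 + 1.21 = 9.60
Sum of distinct covariances = 9.37
Var(T) = Σσ²ᵢ + 2·Σcov = 9.60 + 2 × 9.37 = 28.34
α = (5/4)·(1 − 9.60/28.34) = 0.827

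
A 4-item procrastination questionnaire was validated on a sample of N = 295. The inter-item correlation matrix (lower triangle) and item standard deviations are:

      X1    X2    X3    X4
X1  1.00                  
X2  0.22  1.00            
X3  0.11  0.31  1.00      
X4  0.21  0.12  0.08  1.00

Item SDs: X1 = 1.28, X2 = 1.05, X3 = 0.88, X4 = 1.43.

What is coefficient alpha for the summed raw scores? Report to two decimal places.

Σσ²ᵢ = 1.28² + 1.05² + 0.88² + 1.43² = 5.5602
Covariances σ_ij = r_ij · s_i · s_j:
  σ(X1,X2) = 0.22 × 1.28 × 1.05 = 0.2957
  σ(X1,X3) = 0.11 × 1.28 × 0.88 = 0.1239
  σ(X1,X4) = 0.21 × 1.28 × 1.43 = 0.3844
  σ(X2,X3) = 0.31 × 1.05 × 0.88 = 0.2864
  σ(X2,X4) = 0.12 × 1.05 × 1.43 = 0.1802
  σ(X3,X4) = 0.08 × 0.88 × 1.43 = 0.1007
σ²_T = Σσ²ᵢ + 2·Σσ_ij = 5.5602 + 2 × 1.3713 = 8.3028
α = (4/3)·(1 − 5.5602/8.3028) = 0.44

coefficient alpha = 0.44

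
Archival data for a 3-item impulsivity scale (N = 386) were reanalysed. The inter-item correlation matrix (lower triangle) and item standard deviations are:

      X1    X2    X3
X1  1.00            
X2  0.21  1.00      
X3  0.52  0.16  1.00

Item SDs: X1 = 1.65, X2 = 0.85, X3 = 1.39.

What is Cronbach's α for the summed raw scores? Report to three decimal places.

Σσ²ᵢ = 1.65² + 0.85² + 1.39² = 5.3771
Covariances σ_ij = r_ij · s_i · s_j:
  σ(X1,X2) = 0.21 × 1.65 × 0.85 = 0.2945
  σ(X1,X3) = 0.52 × 1.65 × 1.39 = 1.1926
  σ(X2,X3) = 0.16 × 0.85 × 1.39 = 0.1890
σ²_T = Σσ²ᵢ + 2·Σσ_ij = 5.3771 + 2 × 1.6761 = 8.7293
α = (3/2)·(1 − 5.3771/8.7293) = 0.576

Cronbach's α = 0.576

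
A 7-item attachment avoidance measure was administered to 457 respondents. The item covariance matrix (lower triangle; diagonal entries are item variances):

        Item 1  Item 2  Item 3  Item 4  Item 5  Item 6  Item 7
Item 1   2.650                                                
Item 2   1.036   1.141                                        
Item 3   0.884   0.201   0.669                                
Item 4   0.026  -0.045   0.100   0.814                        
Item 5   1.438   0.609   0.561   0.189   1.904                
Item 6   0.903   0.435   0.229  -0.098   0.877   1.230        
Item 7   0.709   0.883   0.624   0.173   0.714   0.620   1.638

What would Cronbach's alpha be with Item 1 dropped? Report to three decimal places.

Remaining items: Item 2, Item 3, Item 4, Item 5, Item 6, Item 7 (k = 6).
ΣVar(i) = 1.141 + 0.669 + 0.814 + 1.904 + 1.230 + 1.638 = 7.396
σ²_total = 7.396 + 2 × 6.072 = 19.540
α (item deleted) = (6/5)·(1 − 7.396/19.540) = 0.746

Cronbach's alpha = 0.746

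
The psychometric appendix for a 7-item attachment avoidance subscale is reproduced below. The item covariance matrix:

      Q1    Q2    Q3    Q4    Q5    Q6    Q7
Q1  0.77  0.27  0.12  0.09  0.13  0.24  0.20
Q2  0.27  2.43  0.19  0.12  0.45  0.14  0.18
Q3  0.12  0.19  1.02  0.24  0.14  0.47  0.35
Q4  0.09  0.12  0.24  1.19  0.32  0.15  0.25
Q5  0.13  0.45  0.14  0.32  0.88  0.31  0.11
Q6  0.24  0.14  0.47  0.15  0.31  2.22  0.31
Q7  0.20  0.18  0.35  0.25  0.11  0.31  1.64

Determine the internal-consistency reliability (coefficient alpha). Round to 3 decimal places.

α = 0.566

Σσᵢ² = 0.77 + 2.43 + 1.02 + 1.19 + 0.88 + 2.22 + 1.64 = 10.15
Sum of the distinct covariances = 4.78
σ²_total = 10.15 + 2 × 4.78 = 19.71
α = (k/(k−1))·(1 − Σσᵢ²/σ²_total) = (7/6)·(1 − 10.15/19.71) = 0.566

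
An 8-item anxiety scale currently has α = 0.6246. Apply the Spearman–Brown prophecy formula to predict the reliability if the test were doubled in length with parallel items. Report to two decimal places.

predicted reliability = 0.77

Length factor m = 2
α' = m·α / (1 + (m−1)·α)
   = 2 × 0.6246 / (1 + (2 − 1) × 0.6246)
   = 1.2492 / 1.6246 = 0.77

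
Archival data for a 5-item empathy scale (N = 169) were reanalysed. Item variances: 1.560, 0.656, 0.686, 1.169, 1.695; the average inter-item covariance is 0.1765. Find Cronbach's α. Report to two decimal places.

α = 0.47

Σσ²ᵢ = 1.560 + 0.656 + 0.686 + 1.169 + 1.695 = 5.766
Sum of the 10 distinct covariances = 10 × 0.1765 = 1.7650
σ²_total = Σσ²ᵢ + 2·Σcov = 5.766 + 2 × 1.7650 = 9.2960
α = (5/4)·(1 − 5.766/9.2960) = 0.47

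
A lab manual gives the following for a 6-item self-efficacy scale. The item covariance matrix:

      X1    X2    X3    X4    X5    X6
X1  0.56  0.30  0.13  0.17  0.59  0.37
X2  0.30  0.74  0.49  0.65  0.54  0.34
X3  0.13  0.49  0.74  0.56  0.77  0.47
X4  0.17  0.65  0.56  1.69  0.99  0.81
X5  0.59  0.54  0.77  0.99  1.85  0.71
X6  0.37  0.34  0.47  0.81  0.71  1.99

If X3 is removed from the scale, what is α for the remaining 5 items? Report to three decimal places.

Remaining items: X1, X2, X4, X5, X6 (k = 5).
Σσᵢ² = 0.56 + 0.74 + 1.69 + 1.85 + 1.99 = 6.83
total variance = 6.83 + 2 × 5.47 = 17.77
α (item deleted) = (5/4)·(1 − 6.83/17.77) = 0.770

α = 0.770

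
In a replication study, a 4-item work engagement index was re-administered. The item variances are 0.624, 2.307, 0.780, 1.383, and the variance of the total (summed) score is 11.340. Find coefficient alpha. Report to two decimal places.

coefficient alpha = 0.73

Σσ²ᵢ = 0.624 + 2.307 + 0.780 + 1.383 = 5.094
α = (k/(k−1))·(1 − Σσ²ᵢ/total variance) = (4/3)·(1 − 5.094/11.340) = 0.73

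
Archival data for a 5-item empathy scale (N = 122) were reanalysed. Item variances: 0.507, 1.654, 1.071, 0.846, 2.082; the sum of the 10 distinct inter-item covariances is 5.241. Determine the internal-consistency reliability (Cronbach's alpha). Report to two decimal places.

α = 0.79

Σσ²ᵢ = 0.507 + 1.654 + 1.071 + 0.846 + 2.082 = 6.160
Sum of distinct covariances = 5.241
σ²_total = Σσ²ᵢ + 2·Σcov = 6.160 + 2 × 5.241 = 16.642
α = (5/4)·(1 − 6.160/16.642) = 0.79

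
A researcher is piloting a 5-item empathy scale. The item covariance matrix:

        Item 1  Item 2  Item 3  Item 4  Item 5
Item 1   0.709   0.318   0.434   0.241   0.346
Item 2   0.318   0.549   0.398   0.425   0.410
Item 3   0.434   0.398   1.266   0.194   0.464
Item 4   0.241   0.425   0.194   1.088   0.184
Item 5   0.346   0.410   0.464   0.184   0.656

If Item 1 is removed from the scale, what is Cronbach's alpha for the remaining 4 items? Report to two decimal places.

Cronbach's alpha = 0.72

Remaining items: Item 2, Item 3, Item 4, Item 5 (k = 4).
Σσ²ᵢ = 0.549 + 1.266 + 1.088 + 0.656 = 3.559
σ²_total = 3.559 + 2 × 2.075 = 7.709
α (item deleted) = (4/3)·(1 − 3.559/7.709) = 0.72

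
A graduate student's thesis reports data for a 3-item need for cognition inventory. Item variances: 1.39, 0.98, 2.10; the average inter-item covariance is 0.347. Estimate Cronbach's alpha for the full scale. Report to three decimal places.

Cronbach's alpha = 0.477

ΣVar(i) = 1.39 + 0.98 + 2.10 = 4.47
Sum of the 3 distinct covariances = 3 × 0.347 = 1.041
Var(T) = ΣVar(i) + 2·Σcov = 4.47 + 2 × 1.041 = 6.552
α = (3/2)·(1 − 4.47/6.552) = 0.477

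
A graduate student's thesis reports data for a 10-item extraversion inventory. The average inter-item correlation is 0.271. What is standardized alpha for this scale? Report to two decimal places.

Standardized α = k·r̄ / (1 + (k−1)·r̄) = 10 × 0.271 / (1 + 9 × 0.271)
  = 2.7100 / 3.4390 = 0.79

α = 0.79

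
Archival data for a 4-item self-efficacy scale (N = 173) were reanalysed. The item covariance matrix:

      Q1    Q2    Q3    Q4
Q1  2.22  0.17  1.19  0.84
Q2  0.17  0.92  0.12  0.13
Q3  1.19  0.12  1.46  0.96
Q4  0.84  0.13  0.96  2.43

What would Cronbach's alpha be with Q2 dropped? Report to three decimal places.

α = 0.742

Remaining items: Q1, Q3, Q4 (k = 3).
sum of item variances = 2.22 + 1.46 + 2.43 = 6.11
σ²_total = 6.11 + 2 × 2.99 = 12.09
α (item deleted) = (3/2)·(1 − 6.11/12.09) = 0.742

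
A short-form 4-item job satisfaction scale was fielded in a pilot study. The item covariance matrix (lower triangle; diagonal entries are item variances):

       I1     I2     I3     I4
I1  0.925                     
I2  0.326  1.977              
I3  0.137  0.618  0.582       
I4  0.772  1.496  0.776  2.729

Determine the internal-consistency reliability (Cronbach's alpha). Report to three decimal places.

Σσ²ᵢ = 0.925 + 1.977 + 0.582 + 2.729 = 6.213
Sum of off-diagonal covariances = 4.125
Var(T) = 6.213 + 2 × 4.125 = 14.463
α = (k/(k−1))·(1 − Σσ²ᵢ/Var(T)) = (4/3)·(1 − 6.213/14.463) = 0.761

Cronbach's alpha = 0.761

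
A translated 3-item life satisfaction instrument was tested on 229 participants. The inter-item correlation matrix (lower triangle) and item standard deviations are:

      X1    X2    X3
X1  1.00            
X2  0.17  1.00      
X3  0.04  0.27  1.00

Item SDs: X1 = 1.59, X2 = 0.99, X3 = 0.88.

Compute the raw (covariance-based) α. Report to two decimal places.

α = 0.31

Σσ²ᵢ = 1.59² + 0.99² + 0.88² = 4.2826
Covariances σ_ij = r_ij · s_i · s_j:
  σ(X1,X2) = 0.17 × 1.59 × 0.99 = 0.2676
  σ(X1,X3) = 0.04 × 1.59 × 0.88 = 0.0560
  σ(X2,X3) = 0.27 × 0.99 × 0.88 = 0.2352
σ²_T = Σσ²ᵢ + 2·Σσ_ij = 4.2826 + 2 × 0.5588 = 5.4002
α = (3/2)·(1 − 4.2826/5.4002) = 0.31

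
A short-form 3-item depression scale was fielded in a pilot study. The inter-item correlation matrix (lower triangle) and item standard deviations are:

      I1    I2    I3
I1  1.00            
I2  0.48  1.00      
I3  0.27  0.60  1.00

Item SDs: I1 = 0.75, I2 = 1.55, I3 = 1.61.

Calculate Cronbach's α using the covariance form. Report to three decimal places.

Cronbach's α = 0.692

Σσ²ᵢ = 0.75² + 1.55² + 1.61² = 5.5571
Covariances σ_ij = r_ij · s_i · s_j:
  σ(I1,I2) = 0.48 × 0.75 × 1.55 = 0.5580
  σ(I1,I3) = 0.27 × 0.75 × 1.61 = 0.3260
  σ(I2,I3) = 0.60 × 1.55 × 1.61 = 1.4973
σ²_T = Σσ²ᵢ + 2·Σσ_ij = 5.5571 + 2 × 2.3813 = 10.3197
α = (3/2)·(1 − 5.5571/10.3197) = 0.692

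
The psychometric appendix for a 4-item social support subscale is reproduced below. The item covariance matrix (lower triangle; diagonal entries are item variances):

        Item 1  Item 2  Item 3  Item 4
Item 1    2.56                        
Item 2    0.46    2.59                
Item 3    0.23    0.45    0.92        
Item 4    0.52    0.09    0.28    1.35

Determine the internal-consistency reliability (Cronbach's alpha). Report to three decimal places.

Cronbach's alpha = 0.472

Σσ²ᵢ = 2.56 + 2.59 + 0.92 + 1.35 = 7.42
Sum of the distinct covariances = 2.03
σ²_T = 7.42 + 2 × 2.03 = 11.48
α = (k/(k−1))·(1 − Σσ²ᵢ/σ²_T) = (4/3)·(1 − 7.42/11.48) = 0.472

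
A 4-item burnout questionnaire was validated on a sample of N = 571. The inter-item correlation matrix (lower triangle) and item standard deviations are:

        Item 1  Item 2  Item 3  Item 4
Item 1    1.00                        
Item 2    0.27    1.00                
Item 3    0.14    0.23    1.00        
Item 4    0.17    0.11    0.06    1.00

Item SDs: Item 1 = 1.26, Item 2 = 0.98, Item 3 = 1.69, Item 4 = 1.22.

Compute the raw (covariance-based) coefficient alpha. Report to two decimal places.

Σσ²ᵢ = 1.26² + 0.98² + 1.69² + 1.22² = 6.8925
Covariances σ_ij = r_ij · s_i · s_j:
  σ(Item 1,Item 2) = 0.27 × 1.26 × 0.98 = 0.3334
  σ(Item 1,Item 3) = 0.14 × 1.26 × 1.69 = 0.2981
  σ(Item 1,Item 4) = 0.17 × 1.26 × 1.22 = 0.2613
  σ(Item 2,Item 3) = 0.23 × 0.98 × 1.69 = 0.3809
  σ(Item 2,Item 4) = 0.11 × 0.98 × 1.22 = 0.1315
  σ(Item 3,Item 4) = 0.06 × 1.69 × 1.22 = 0.1237
σ²_T = Σσ²ᵢ + 2·Σσ_ij = 6.8925 + 2 × 1.5289 = 9.9503
α = (4/3)·(1 − 6.8925/9.9503) = 0.41

α = 0.41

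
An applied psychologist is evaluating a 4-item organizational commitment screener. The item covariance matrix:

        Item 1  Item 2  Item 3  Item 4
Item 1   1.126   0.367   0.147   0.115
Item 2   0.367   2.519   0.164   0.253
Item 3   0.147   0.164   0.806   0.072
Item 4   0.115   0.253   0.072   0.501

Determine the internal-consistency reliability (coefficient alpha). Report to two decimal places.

Σσ²ᵢ = 1.126 + 2.519 + 0.806 + 0.501 = 4.952
Sum of off-diagonal covariances = 1.118
total variance = 4.952 + 2 × 1.118 = 7.188
α = (k/(k−1))·(1 − Σσ²ᵢ/total variance) = (4/3)·(1 − 4.952/7.188) = 0.41

coefficient alpha = 0.41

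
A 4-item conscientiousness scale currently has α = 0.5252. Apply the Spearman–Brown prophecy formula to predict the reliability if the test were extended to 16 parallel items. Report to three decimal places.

Length factor m = 16/4 = 4.0000
α' = m·α / (1 + (m−1)·α)
   = 16/4 × 0.5252 / (1 + (16/4 − 1) × 0.5252)
   = 2.1008 / 2.5756 = 0.816

predicted reliability = 0.816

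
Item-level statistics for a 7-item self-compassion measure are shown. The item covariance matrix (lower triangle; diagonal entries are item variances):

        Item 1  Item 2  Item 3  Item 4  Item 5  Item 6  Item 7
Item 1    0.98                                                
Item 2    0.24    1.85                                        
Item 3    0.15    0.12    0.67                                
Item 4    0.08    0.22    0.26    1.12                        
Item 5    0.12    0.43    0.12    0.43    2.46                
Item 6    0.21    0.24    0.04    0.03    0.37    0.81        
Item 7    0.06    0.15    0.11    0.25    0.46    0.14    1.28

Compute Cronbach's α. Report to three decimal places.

Cronbach's α = 0.560

ΣVar(i) = 0.98 + 1.85 + 0.67 + 1.12 + 2.46 + 0.81 + 1.28 = 9.17
Sum of off-diagonal covariances = 4.23
Var(T) = 9.17 + 2 × 4.23 = 17.63
α = (k/(k−1))·(1 − ΣVar(i)/Var(T)) = (7/6)·(1 − 9.17/17.63) = 0.560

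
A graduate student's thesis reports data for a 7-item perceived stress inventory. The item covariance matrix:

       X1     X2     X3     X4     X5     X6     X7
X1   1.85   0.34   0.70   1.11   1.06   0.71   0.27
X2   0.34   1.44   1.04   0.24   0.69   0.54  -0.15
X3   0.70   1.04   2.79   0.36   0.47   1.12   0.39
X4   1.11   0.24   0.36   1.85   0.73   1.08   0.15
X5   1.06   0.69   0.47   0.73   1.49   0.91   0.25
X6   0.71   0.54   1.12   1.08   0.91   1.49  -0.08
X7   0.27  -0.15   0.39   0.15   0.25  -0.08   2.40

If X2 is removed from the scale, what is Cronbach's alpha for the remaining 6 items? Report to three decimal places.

Cronbach's alpha = 0.730

Remaining items: X1, X3, X4, X5, X6, X7 (k = 6).
Σσ²ᵢ = 1.85 + 2.79 + 1.85 + 1.49 + 1.49 + 2.40 = 11.87
Var(T) = 11.87 + 2 × 9.23 = 30.33
α (item deleted) = (6/5)·(1 − 11.87/30.33) = 0.730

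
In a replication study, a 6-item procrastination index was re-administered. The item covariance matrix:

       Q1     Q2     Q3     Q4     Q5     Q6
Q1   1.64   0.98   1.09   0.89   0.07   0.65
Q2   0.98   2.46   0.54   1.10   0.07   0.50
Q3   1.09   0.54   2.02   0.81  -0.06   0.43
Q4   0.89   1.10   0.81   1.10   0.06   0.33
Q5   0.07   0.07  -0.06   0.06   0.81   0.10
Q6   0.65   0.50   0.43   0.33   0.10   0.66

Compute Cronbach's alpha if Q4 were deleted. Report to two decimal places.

Remaining items: Q1, Q2, Q3, Q5, Q6 (k = 5).
Σσ²ᵢ = 1.64 + 2.46 + 2.02 + 0.81 + 0.66 = 7.59
σ²_T = 7.59 + 2 × 4.37 = 16.33
α (item deleted) = (5/4)·(1 − 7.59/16.33) = 0.67

α = 0.67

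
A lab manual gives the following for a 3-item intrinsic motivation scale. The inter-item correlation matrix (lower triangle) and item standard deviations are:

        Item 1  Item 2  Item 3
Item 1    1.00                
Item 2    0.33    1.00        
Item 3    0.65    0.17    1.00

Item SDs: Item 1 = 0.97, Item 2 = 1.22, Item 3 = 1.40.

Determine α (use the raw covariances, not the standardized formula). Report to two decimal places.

α = 0.62

Σσ²ᵢ = 0.97² + 1.22² + 1.40² = 4.3893
Covariances σ_ij = r_ij · s_i · s_j:
  σ(Item 1,Item 2) = 0.33 × 0.97 × 1.22 = 0.3905
  σ(Item 1,Item 3) = 0.65 × 0.97 × 1.40 = 0.8827
  σ(Item 2,Item 3) = 0.17 × 1.22 × 1.40 = 0.2904
σ²_T = Σσ²ᵢ + 2·Σσ_ij = 4.3893 + 2 × 1.5636 = 7.5165
α = (3/2)·(1 − 4.3893/7.5165) = 0.62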